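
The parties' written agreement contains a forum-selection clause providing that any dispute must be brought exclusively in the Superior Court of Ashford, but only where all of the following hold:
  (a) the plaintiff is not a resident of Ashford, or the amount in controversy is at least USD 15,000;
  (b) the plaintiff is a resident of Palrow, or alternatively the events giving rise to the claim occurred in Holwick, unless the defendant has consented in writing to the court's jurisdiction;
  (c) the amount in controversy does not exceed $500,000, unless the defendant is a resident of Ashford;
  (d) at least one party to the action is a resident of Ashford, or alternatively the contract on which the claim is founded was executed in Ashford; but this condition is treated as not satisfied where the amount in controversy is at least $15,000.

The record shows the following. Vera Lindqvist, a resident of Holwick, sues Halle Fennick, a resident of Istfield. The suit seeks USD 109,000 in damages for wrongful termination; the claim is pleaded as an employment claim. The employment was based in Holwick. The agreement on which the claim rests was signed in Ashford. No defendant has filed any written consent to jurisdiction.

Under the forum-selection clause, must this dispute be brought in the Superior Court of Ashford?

The Superior Court of Ashford:
  (a) The plaintiff resides in Holwick, which is not Ashford, so this disjunct is met. Satisfied.
  (b) The operative events occurred in Holwick, so one alternative holds. Met.
  (c) The amount in controversy is USD 109,000, within the $500,000 ceiling. Met.
  (d) The contract was executed in Ashford — that alternative is enough. But the amount in controversy is $109,000, which meets the USD 15,000 floor, triggering the carve-out and defeating this condition. Condition not met.
  → Forum clause is not triggered.

No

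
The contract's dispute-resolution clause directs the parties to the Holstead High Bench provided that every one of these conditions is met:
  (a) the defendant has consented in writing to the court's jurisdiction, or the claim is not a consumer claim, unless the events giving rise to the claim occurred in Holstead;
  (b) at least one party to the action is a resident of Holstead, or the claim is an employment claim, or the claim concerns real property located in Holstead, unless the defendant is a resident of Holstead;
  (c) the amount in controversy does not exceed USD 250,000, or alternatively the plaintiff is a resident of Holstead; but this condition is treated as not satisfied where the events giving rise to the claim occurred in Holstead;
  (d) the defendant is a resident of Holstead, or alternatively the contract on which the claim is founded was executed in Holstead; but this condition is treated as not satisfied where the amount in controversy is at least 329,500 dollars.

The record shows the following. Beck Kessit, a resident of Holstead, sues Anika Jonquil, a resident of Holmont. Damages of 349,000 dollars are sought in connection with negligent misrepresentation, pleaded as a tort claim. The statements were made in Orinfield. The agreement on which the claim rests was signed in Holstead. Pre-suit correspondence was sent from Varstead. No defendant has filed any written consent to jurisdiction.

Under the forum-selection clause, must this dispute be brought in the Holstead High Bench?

No

The Holstead High Bench:
  (a) The claim is a tort claim, not a consumer claim, which satisfies one of the alternatives. Met.
  (b) Beck Kessit resides in Holstead, which satisfies one of the alternatives. Condition met.
  (c) The plaintiff resides in Holstead, so this disjunct is met. The exception is not triggered, since the operative events occurred in Orinfield, not Holstead. Satisfied.
  (d) The contract was executed in Holstead, which satisfies one of the alternatives. But the carve-out bites: the amount in controversy is 349,000 dollars, which meets the $329,500 floor. Condition not met.
  → The clause does not apply.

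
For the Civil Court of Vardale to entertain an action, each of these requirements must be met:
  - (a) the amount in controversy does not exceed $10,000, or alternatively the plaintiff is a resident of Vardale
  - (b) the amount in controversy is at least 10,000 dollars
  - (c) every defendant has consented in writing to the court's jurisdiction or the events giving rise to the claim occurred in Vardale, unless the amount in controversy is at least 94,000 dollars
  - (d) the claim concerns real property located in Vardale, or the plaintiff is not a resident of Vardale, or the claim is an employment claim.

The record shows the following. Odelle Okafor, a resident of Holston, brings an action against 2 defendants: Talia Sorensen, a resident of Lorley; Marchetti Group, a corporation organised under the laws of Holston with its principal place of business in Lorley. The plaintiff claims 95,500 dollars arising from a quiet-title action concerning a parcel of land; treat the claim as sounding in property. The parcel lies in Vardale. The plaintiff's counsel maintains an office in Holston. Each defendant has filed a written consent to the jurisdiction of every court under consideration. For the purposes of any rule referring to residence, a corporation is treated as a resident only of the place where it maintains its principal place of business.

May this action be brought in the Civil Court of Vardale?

No

The Civil Court of Vardale:
  (a) The amount in controversy is 95,500 dollars, above the 10,000 dollars ceiling; the plaintiff resides in Holston, not Vardale — every alternative fails. Not met.
  (b) The amount in controversy is 95,500 dollars, which meets the USD 10,000 floor. Satisfied.
  (c) Every defendant has filed written consent, so this disjunct is met. Condition met.
  (d) The property lies in Vardale — that alternative is enough. Satisfied.
  → At least one condition fails; no jurisdiction.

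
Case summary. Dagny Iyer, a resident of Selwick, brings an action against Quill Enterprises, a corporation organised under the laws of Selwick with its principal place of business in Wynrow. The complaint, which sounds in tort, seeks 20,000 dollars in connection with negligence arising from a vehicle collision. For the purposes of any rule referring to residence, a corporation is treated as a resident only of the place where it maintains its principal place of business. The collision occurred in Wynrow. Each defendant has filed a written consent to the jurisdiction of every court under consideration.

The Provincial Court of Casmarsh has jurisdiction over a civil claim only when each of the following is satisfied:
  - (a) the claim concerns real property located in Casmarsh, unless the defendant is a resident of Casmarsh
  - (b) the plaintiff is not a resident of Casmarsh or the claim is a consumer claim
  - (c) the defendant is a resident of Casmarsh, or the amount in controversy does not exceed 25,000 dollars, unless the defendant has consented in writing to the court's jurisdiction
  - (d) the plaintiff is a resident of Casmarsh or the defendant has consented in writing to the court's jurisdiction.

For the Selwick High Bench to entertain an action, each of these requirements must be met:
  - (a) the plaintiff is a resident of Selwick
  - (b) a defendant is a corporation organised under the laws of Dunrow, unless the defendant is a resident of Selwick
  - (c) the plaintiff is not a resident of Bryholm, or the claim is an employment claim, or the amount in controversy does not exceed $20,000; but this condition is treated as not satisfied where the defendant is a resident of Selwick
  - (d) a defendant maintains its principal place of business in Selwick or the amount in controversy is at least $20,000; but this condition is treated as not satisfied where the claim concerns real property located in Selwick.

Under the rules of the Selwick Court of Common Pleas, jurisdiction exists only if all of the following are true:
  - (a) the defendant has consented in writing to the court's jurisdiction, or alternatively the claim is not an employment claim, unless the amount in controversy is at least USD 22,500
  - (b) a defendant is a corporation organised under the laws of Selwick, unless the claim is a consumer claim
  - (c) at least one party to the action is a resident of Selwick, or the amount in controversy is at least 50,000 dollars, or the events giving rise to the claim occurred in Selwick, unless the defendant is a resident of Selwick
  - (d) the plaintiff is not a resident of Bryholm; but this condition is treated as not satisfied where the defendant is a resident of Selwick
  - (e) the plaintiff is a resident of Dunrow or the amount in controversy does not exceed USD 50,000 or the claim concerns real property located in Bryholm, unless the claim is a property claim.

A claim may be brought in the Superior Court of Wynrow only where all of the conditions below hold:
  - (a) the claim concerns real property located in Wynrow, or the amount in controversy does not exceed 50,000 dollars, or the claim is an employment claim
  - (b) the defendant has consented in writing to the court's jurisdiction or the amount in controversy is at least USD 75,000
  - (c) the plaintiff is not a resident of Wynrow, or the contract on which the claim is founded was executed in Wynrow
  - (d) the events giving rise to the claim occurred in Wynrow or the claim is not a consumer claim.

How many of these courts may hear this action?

2

The Provincial Court of Casmarsh:
  (a) The claim does not concern real property. And the defendant resides in Wynrow, not Casmarsh, so the proviso does not save it. Fails.
  (b) The plaintiff resides in Selwick, which is not Casmarsh, so one alternative holds. Condition met.
  (c) The amount in controversy is $20,000, within the $25,000 ceiling, so this disjunct is met. Condition met.
  (d) Every defendant has filed written consent, which satisfies one of the alternatives. Condition met.
  → The court lacks jurisdiction.
The Selwick High Bench:
  (a) The plaintiff resides in Selwick. Satisfied.
  (b) The corporate defendant(s) are organised in Selwick, not Dunrow. The proviso offers no rescue either, since the defendant resides in Wynrow, not Selwick. Not met.
  (c) The plaintiff resides in Selwick, which is not Bryholm — that alternative is enough. The carve-out does not apply: the defendant resides in Wynrow, not Selwick. Met.
  (d) The amount in controversy is 20,000 dollars, which meets the 20,000 dollars floor, so one alternative holds. And the carve-out is inapplicable — the claim does not concern real property. Condition met.
  → No jurisdiction.
The Selwick Court of Common Pleas:
  (a) Every defendant has filed written consent, which satisfies one of the alternatives. Satisfied.
  (b) Quill Enterprises is organised under the laws of Selwick. Satisfied.
  (c) Dagny Iyer resides in Selwick, so this disjunct is met. Met.
  (d) The plaintiff resides in Selwick, which is not Bryholm. And the carve-out is inapplicable — the defendant resides in Wynrow, not Selwick. Condition met.
  (e) The amount in controversy is USD 20,000, within the 50,000 dollars ceiling, which satisfies one of the alternatives. Met.
  → Every requirement is satisfied — jurisdiction.
The Superior Court of Wynrow:
  (a) The amount in controversy is 20,000 dollars, within the $50,000 ceiling, which satisfies one of the alternatives. Condition met.
  (b) Every defendant has filed written consent, so this disjunct is met. Condition met.
  (c) The plaintiff resides in Selwick, which is not Wynrow, so one alternative holds. Condition met.
  (d) The operative events occurred in Wynrow, which satisfies one of the alternatives. Met.
  → The court has jurisdiction.
Courts with jurisdiction: the Selwick Court of Common Pleas, the Superior Court of Wynrow — 2 in total.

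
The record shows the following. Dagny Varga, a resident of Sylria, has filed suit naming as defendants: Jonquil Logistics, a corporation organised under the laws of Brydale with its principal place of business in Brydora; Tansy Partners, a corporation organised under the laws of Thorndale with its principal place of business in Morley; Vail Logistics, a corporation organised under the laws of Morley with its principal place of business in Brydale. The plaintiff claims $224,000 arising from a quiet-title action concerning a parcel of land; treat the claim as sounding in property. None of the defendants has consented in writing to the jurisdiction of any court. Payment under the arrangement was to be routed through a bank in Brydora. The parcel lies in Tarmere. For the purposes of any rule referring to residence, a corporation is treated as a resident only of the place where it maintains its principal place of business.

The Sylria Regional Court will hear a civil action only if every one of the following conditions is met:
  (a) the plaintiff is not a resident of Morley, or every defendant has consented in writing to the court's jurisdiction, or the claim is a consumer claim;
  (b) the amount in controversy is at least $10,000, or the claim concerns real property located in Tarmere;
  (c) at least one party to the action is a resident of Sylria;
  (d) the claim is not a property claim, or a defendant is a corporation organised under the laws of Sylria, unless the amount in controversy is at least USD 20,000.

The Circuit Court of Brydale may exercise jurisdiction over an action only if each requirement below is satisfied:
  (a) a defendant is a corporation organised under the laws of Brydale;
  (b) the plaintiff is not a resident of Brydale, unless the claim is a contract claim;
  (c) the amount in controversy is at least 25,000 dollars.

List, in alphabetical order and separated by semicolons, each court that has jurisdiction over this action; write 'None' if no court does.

the Circuit Court of Brydale; the Sylria Regional Court

The Sylria Regional Court:
  (a) The plaintiff resides in Sylria, which is not Morley, so one alternative holds. Condition met.
  (b) The amount in controversy is 224,000 dollars, which meets the 10,000 dollars floor — that alternative is enough. Condition met.
  (c) Dagny Varga resides in Sylria. Condition met.
  (d) The claim is a property claim; the corporate defendant(s) are organised in Brydale, Morley, Thorndale, not Sylria — none of the alternatives is met. The proviso rescues it, though: the amount in controversy is 224,000 dollars, which meets the 20,000 dollars floor. Condition met.
  → Jurisdiction lies.
The Circuit Court of Brydale:
  (a) Jonquil Logistics is organised under the laws of Brydale. Met.
  (b) The plaintiff resides in Sylria, which is not Brydale. Condition met.
  (c) The amount in controversy is 224,000 dollars, which meets the 25,000 dollars floor. Condition met.
  → Every requirement is satisfied — jurisdiction.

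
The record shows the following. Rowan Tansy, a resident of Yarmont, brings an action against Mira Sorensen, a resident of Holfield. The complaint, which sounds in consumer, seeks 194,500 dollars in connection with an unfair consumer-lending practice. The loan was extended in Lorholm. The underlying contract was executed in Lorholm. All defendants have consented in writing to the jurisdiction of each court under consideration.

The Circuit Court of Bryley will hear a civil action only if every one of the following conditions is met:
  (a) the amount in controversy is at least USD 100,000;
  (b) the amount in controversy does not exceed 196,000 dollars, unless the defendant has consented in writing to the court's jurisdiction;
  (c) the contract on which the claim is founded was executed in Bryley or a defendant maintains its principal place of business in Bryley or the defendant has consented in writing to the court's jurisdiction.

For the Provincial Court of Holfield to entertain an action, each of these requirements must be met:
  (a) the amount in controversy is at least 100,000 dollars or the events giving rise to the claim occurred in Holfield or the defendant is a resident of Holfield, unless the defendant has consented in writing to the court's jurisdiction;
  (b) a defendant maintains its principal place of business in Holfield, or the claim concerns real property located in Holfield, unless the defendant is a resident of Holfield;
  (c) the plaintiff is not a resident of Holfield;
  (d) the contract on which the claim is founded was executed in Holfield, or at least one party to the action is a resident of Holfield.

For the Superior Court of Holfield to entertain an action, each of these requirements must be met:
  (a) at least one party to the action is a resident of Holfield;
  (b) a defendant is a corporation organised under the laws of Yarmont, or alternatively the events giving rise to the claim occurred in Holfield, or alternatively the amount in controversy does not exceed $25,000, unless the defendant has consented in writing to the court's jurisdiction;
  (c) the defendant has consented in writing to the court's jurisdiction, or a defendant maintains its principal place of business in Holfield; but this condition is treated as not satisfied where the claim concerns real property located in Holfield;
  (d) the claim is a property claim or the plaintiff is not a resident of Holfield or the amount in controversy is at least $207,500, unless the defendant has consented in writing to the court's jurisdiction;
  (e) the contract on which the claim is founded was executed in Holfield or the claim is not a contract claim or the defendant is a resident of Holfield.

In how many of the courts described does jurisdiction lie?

3

The Circuit Court of Bryley:
  (a) The amount in controversy is $194,500, which meets the $100,000 floor. Condition met.
  (b) The amount in controversy is 194,500 dollars, within the USD 196,000 ceiling. Satisfied.
  (c) Every defendant has filed written consent, so one alternative holds. Met.
  → All conditions met; jurisdiction exists.
The Provincial Court of Holfield:
  (a) The amount in controversy is 194,500 dollars, which meets the $100,000 floor — that alternative is enough. Met.
  (b) No defendant is a corporation; the claim does not concern real property — no alternative holds. However, the defendant resides in Holfield, so the 'unless' proviso supplies this condition. Met.
  (c) The plaintiff resides in Yarmont, which is not Holfield. Met.
  (d) Mira Sorensen resides in Holfield, so this disjunct is met. Met.
  → All conditions met; jurisdiction exists.
The Superior Court of Holfield:
  (a) Mira Sorensen resides in Holfield. Met.
  (b) No defendant is a corporation; the operative events occurred in Lorholm, not Holfield; the amount in controversy is 194,500 dollars, above the USD 25,000 ceiling — no alternative holds. However, every defendant has filed written consent, so the 'unless' proviso supplies this condition. Met.
  (c) Every defendant has filed written consent, which satisfies one of the alternatives. The carve-out does not apply: the claim does not concern real property. Condition met.
  (d) The plaintiff resides in Yarmont, which is not Holfield, so one alternative holds. Condition met.
  (e) The claim is a consumer claim, not a contract claim, so one alternative holds. Condition met.
  → All conditions met; jurisdiction exists.
Courts with jurisdiction: the Circuit Court of Bryley, the Provincial Court of Holfield, the Superior Court of Holfield — 3 in total.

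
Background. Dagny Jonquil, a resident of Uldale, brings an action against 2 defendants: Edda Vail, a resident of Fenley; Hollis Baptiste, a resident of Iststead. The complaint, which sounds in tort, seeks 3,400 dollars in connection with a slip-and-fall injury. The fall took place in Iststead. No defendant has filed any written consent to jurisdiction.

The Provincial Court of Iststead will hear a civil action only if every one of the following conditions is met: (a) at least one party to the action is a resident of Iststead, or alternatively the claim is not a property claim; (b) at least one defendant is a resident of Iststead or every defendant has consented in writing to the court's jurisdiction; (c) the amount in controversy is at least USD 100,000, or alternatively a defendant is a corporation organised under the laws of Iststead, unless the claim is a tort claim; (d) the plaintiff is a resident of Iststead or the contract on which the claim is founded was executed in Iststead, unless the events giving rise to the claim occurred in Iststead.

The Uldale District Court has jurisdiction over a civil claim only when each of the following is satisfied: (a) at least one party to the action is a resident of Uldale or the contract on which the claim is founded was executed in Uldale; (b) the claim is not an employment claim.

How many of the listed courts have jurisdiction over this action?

2

The Provincial Court of Iststead:
  (a) Hollis Baptiste resides in Iststead, so one alternative holds. Satisfied.
  (b) Hollis Baptiste resides in Iststead — that alternative is enough. Met.
  (c) The amount in controversy is 3,400 dollars, below the $100,000 floor; no defendant is a corporation — no alternative holds. But the claim is a tort claim, and the 'unless' clause therefore excuses the requirement. Satisfied.
  (d) The plaintiff resides in Uldale, not Iststead; no contract (and hence no place of execution) is alleged — every alternative fails. But the operative events occurred in Iststead, and the 'unless' clause therefore excuses the requirement. Condition met.
  → Jurisdiction lies.
The Uldale District Court:
  (a) Dagny Jonquil resides in Uldale, which satisfies one of the alternatives. Condition met.
  (b) The claim is a tort claim, not an employment claim. Satisfied.
  → The court has jurisdiction.
Courts with jurisdiction: the Provincial Court of Iststead, the Uldale District Court — 2 in total.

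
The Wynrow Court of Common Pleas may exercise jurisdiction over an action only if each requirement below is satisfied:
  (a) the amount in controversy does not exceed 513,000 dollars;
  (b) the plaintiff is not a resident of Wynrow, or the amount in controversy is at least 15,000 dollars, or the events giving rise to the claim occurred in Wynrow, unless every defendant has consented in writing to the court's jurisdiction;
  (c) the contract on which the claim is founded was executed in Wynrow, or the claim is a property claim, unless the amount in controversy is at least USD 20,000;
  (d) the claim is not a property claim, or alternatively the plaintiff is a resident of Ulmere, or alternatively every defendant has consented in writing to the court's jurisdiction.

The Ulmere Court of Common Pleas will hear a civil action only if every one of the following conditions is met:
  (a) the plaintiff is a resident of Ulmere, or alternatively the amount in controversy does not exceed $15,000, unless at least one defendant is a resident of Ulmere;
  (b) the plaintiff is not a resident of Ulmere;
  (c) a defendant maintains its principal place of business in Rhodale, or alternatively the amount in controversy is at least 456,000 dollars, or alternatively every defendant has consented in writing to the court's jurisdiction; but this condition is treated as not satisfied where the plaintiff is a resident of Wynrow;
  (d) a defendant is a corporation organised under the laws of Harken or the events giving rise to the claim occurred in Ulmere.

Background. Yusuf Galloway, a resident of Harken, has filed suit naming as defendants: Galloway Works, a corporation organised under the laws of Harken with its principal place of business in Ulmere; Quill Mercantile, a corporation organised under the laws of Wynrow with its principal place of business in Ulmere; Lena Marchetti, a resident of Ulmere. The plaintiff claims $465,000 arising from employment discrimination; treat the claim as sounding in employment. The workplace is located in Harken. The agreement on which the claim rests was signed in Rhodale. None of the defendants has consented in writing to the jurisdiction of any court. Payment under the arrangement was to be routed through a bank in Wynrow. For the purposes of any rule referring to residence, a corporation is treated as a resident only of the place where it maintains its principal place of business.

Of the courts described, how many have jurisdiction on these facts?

The Wynrow Court of Common Pleas:
  (a) The amount in controversy is USD 465,000, within the USD 513,000 ceiling. Met.
  (b) The plaintiff resides in Harken, which is not Wynrow, so one alternative holds. Met.
  (c) The contract was executed in Rhodale, not Wynrow; the claim is an employment claim, not a property claim — no alternative holds. But the amount in controversy is USD 465,000, which meets the $20,000 floor, and the 'unless' clause therefore excuses the requirement. Met.
  (d) The claim is an employment claim, not a property claim, which satisfies one of the alternatives. Satisfied.
  → All conditions met; jurisdiction exists.
The Ulmere Court of Common Pleas:
  (a) The plaintiff resides in Harken, not Ulmere; the amount in controversy is USD 465,000, above the 15,000 dollars ceiling — every alternative fails. But Galloway Works resides in Ulmere, and the 'unless' clause therefore excuses the requirement. Met.
  (b) The plaintiff resides in Harken, which is not Ulmere. Condition met.
  (c) The amount in controversy is $465,000, which meets the USD 456,000 floor, so one alternative holds. The carve-out does not apply: the plaintiff resides in Harken, not Wynrow. Condition met.
  (d) Galloway Works is organised under the laws of Harken, which satisfies one of the alternatives. Satisfied.
  → The court has jurisdiction.
Courts with jurisdiction: the Wynrow Court of Common Pleas, the Ulmere Court of Common Pleas — 2 in total.

2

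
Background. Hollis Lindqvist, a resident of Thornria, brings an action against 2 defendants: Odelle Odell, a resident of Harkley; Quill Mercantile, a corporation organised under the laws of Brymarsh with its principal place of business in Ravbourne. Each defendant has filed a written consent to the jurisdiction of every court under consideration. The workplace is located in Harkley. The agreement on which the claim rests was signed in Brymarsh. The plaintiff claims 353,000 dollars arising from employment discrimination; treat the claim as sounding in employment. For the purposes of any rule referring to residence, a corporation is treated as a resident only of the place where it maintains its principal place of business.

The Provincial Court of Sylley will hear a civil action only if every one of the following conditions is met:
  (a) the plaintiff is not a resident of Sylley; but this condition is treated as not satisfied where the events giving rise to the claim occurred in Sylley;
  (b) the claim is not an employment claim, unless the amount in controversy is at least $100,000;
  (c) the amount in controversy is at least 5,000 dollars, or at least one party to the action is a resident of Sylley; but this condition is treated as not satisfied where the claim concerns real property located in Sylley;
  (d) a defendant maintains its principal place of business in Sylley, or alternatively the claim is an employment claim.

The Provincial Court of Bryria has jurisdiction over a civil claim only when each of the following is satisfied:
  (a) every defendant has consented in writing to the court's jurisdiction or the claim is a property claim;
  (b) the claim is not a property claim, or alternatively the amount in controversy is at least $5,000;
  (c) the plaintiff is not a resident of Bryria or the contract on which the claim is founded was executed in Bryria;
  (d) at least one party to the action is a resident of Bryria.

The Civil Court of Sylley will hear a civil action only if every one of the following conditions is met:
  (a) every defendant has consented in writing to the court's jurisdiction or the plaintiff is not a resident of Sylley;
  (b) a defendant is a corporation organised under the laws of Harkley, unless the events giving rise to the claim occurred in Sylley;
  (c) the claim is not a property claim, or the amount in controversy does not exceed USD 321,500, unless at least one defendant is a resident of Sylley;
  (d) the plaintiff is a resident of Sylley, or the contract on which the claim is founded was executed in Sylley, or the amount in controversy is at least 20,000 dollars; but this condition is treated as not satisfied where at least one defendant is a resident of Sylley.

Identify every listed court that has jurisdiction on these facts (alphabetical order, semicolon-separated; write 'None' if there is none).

the Provincial Court of Sylley

The Provincial Court of Sylley:
  (a) The plaintiff resides in Thornria, which is not Sylley. And the carve-out is inapplicable — the operative events occurred in Harkley, not Sylley. Met.
  (b) The claim is an employment claim. However, the amount in controversy is USD 353,000, which meets the 100,000 dollars floor, so the 'unless' proviso supplies this condition. Met.
  (c) The amount in controversy is USD 353,000, which meets the $5,000 floor, so one alternative holds. The carve-out does not apply: the claim does not concern real property. Condition met.
  (d) The claim is an employment claim, so this disjunct is met. Met.
  → Jurisdiction lies.
The Provincial Court of Bryria:
  (a) Every defendant has filed written consent, so this disjunct is met. Met.
  (b) The claim is an employment claim, not a property claim, which satisfies one of the alternatives. Condition met.
  (c) The plaintiff resides in Thornria, which is not Bryria, so this disjunct is met. Met.
  (d) No party resides in Bryria. Fails.
  → Not every requirement is met — no jurisdiction.
The Civil Court of Sylley:
  (a) Every defendant has filed written consent, so this disjunct is met. Condition met.
  (b) The corporate defendant(s) are organised in Brymarsh, not Harkley. Nor does the 'unless' clause help: the operative events occurred in Harkley, not Sylley. Fails.
  (c) The claim is an employment claim, not a property claim — that alternative is enough. Satisfied.
  (d) The amount in controversy is USD 353,000, which meets the $20,000 floor, which satisfies one of the alternatives. The carve-out does not apply: no defendant resides in Sylley (they reside in Harkley, Ravbourne). Satisfied.
  → The court lacks jurisdiction.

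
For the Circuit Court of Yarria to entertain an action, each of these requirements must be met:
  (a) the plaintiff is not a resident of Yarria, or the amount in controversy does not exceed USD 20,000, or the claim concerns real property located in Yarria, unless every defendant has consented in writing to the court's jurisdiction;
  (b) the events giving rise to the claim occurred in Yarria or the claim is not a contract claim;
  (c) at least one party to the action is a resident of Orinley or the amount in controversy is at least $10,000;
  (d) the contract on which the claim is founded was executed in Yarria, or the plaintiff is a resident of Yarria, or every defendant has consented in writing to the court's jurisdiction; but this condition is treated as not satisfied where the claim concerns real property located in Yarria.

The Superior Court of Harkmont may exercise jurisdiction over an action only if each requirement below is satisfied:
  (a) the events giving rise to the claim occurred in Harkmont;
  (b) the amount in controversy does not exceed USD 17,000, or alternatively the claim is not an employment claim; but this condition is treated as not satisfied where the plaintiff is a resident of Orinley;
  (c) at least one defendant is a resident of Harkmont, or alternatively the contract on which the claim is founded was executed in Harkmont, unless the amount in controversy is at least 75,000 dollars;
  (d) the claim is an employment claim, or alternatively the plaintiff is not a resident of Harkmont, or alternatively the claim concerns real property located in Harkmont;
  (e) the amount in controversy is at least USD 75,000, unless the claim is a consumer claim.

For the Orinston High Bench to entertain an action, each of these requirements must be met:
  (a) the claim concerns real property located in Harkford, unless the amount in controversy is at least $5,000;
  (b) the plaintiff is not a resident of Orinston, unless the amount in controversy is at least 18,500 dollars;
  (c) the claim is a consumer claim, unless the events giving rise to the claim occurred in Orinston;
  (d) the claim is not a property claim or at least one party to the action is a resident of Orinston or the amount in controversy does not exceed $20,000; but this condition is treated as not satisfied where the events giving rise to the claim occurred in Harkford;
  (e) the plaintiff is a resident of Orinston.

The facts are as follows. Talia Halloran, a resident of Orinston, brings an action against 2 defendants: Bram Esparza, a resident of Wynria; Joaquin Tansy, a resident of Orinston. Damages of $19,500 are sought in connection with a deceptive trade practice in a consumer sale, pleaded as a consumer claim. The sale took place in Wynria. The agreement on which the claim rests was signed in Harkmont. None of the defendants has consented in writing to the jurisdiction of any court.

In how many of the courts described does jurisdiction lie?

1

The Circuit Court of Yarria:
  (a) The plaintiff resides in Orinston, which is not Yarria — that alternative is enough. Condition met.
  (b) The claim is a consumer claim, not a contract claim, so one alternative holds. Condition met.
  (c) The amount in controversy is 19,500 dollars, which meets the USD 10,000 floor, so this disjunct is met. Condition met.
  (d) The contract was executed in Harkmont, not Yarria; the plaintiff resides in Orinston, not Yarria; no such written consent has been filed — none of the alternatives is met. Condition not met.
  → No jurisdiction.
The Superior Court of Harkmont:
  (a) The operative events occurred in Wynria, not Harkmont. Not satisfied.
  (b) The claim is a consumer claim, not an employment claim, so one alternative holds. And the carve-out is inapplicable — the plaintiff resides in Orinston, not Orinley. Satisfied.
  (c) The contract was executed in Harkmont, so one alternative holds. Met.
  (d) The plaintiff resides in Orinston, which is not Harkmont, so one alternative holds. Met.
  (e) The amount in controversy is $19,500, below the $75,000 floor. However, the claim is a consumer claim, so the 'unless' proviso supplies this condition. Met.
  → No jurisdiction.
The Orinston High Bench:
  (a) The claim does not concern real property. The proviso rescues it, though: the amount in controversy is $19,500, which meets the USD 5,000 floor. Condition met.
  (b) The plaintiff resides in Orinston. But the amount in controversy is USD 19,500, which meets the USD 18,500 floor, and the 'unless' clause therefore excuses the requirement. Met.
  (c) The claim is a consumer claim. Met.
  (d) The claim is a consumer claim, not a property claim, so one alternative holds. And the carve-out is inapplicable — the operative events occurred in Wynria, not Harkford. Satisfied.
  (e) The plaintiff resides in Orinston. Met.
  → All conditions met; jurisdiction exists.
Courts with jurisdiction: the Orinston High Bench — 1 in total.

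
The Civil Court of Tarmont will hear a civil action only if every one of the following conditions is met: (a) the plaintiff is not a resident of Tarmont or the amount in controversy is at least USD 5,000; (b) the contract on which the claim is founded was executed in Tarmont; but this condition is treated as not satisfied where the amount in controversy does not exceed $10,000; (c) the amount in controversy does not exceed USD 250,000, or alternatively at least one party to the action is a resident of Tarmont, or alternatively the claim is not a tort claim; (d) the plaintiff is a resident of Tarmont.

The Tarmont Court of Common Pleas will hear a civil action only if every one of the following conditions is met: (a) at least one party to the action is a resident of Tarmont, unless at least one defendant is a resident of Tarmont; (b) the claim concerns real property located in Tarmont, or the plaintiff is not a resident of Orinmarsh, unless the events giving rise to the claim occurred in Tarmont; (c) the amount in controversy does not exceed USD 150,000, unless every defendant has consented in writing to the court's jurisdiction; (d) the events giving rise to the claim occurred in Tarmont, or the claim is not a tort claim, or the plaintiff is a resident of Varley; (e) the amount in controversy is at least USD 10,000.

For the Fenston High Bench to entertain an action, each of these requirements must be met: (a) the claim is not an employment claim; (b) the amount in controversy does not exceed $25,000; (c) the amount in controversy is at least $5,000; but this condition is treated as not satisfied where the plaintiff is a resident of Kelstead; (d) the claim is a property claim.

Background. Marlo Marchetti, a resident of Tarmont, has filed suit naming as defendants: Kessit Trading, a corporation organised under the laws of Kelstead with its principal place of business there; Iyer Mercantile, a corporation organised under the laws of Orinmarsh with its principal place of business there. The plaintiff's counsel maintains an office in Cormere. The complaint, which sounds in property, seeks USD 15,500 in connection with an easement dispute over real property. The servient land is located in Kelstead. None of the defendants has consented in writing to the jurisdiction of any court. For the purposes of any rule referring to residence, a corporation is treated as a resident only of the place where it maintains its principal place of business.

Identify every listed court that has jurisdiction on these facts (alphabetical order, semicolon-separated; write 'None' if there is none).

The Civil Court of Tarmont:
  (a) The amount in controversy is USD 15,500, which meets the USD 5,000 floor, so this disjunct is met. Satisfied.
  (b) No contract (and hence no place of execution) is alleged. Fails.
  (c) The amount in controversy is USD 15,500, within the 250,000 dollars ceiling, which satisfies one of the alternatives. Condition met.
  (d) The plaintiff resides in Tarmont. Met.
  → No jurisdiction.
The Tarmont Court of Common Pleas:
  (a) Marlo Marchetti resides in Tarmont. Condition met.
  (b) The plaintiff resides in Tarmont, which is not Orinmarsh — that alternative is enough. Condition met.
  (c) The amount in controversy is 15,500 dollars, within the $150,000 ceiling. Satisfied.
  (d) The claim is a property claim, not a tort claim, so this disjunct is met. Met.
  (e) The amount in controversy is USD 15,500, which meets the USD 10,000 floor. Condition met.
  → All conditions met; jurisdiction exists.
The Fenston High Bench:
  (a) The claim is a property claim, not an employment claim. Met.
  (b) The amount in controversy is 15,500 dollars, within the USD 25,000 ceiling. Satisfied.
  (c) The amount in controversy is 15,500 dollars, which meets the 5,000 dollars floor. The carve-out does not apply: the plaintiff resides in Tarmont, not Kelstead. Satisfied.
  (d) The claim is a property claim. Condition met.
  → Every requirement is satisfied — jurisdiction.

the Fenston High Bench; the Tarmont Court of Common Pleas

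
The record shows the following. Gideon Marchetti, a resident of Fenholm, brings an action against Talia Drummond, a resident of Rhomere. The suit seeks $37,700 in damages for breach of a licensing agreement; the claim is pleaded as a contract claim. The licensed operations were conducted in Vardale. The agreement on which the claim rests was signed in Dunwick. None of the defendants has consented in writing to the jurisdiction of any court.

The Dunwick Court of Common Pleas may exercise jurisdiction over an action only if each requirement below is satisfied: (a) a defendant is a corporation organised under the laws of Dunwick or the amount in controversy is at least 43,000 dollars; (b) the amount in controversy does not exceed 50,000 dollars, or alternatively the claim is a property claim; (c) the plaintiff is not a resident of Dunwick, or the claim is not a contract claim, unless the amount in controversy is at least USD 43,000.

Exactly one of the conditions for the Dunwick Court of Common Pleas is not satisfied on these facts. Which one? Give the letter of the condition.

The Dunwick Court of Common Pleas:
  (a) No defendant is a corporation; the amount in controversy is USD 37,700, below the $43,000 floor — no alternative holds. Not met.
  (b) The amount in controversy is $37,700, within the USD 50,000 ceiling, which satisfies one of the alternatives. Satisfied.
  (c) The plaintiff resides in Fenholm, which is not Dunwick, so one alternative holds. Condition met.
Only condition (a) fails.

(a)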